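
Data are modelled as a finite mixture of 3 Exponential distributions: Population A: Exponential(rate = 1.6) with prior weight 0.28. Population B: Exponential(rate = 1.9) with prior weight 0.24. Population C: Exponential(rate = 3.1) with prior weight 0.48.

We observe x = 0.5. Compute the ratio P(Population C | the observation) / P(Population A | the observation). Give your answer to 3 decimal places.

Since P(k|x) ∝ w_k f_k(x), the posterior odds are w_i f_i(x) / (w_j f_j(x)).
Component likelihoods at x = 0.5:
  L_A = 1.6·e^(−1.6·0.5) = 1.6·e^(−0.8000) = 0.718926
  L_B = 1.9·e^(−1.9·0.5) = 1.9·e^(−0.9500) = 0.734808
  L_C = 3.1·e^(−3.1·0.5) = 3.1·e^(−1.5500) = 0.657969
Odds = (0.48/0.28) × (0.657969/0.718926) = 1.71429 × 0.91521 ≈ 1.569

1.569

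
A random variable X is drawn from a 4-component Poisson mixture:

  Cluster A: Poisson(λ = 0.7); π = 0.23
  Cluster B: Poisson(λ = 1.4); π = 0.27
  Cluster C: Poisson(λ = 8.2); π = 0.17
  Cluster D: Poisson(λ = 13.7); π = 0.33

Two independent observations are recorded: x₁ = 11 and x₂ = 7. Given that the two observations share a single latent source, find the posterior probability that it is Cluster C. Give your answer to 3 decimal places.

Apply Bayes' rule: the posterior for each component is proportional to its prior times its likelihood at x.
Since both observations come from the same component, the likelihood for component k is f_k(x₁)·f_k(x₂).
  f_A = [2.4599e-10] × [8.11427e-06] = 1.99603e-15
  f_B = [2.50173e-07] × [0.000515767] = 1.29031e-10
  f_C = [0.07755] × [0.135848] = 0.010535
  f_D = [0.0897297] × [0.0201734] = 0.00181015
Prior × likelihood for each component:
  P(Z=A)·f_A = 0.23 × 1.99603e-15 = 4.59086e-16
  P(Z=B)·f_B = 0.27 × 1.29031e-10 = 3.48384e-11
  P(Z=C)·f_C = 0.17 × 0.010535 = 0.00179095
  P(Z=D)·f_D = 0.33 × 0.00181015 = 0.00059735
Marginal: 4.59086e-16 + 3.48384e-11 + 0.00179095 + 0.00059735 = 0.0023883
P(Cluster C | x) ≈ 0.750

0.750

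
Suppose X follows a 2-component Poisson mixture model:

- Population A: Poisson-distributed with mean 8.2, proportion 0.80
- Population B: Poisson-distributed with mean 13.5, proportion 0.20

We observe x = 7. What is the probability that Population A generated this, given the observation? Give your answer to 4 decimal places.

Posterior ∝ prior × likelihood, so P(k | x) ∝ P(Z=k) f_k(x); normalise over all components.
Evaluate each component's likelihood at the observed value:
  L_A = e^(−8.2)·8.2^7/7! = 0.135848
  L_B = e^(−13.5)·13.5^7/7! = 0.0222295
Prior × likelihood for each component:
  P(Z=A)·L_A = 0.80 × 0.135848 = 0.108678
  P(Z=B)·L_B = 0.20 × 0.0222295 = 0.00444591
Marginal: 0.108678 + 0.00444591 = 0.113124
Responsibility of Population A: 0.108678 / 0.113124 ≈ 0.9607

0.9607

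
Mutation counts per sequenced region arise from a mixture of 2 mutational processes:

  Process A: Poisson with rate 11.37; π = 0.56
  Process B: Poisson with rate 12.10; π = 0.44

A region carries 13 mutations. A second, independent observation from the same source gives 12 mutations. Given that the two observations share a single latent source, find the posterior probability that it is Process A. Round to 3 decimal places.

Posterior ∝ prior × likelihood, so P(k | x) ∝ π_k f_k(x); normalise over all components.
Since both observations come from the same component, the likelihood for component k is f_k(x₁)·f_k(x₂).
  L_A = [e^(−11.37)·11.37^13/13! = 0.0983281] × [0.112424] = 0.0110545
  L_B = [e^(−12.10)·12.10^13/13! = 0.106406] × [0.114321] = 0.0121644
Unnormalised posteriors:
  π_A·L_A = 0.56 × 0.0110545 = 0.0061905
  π_B·L_B = 0.44 × 0.0121644 = 0.00535233
Denominator: 0.0061905 + 0.00535233 = 0.0115428
P(Process A | x₁,x₂) = 0.0061905 / 0.0115428 ≈ 0.536

0.536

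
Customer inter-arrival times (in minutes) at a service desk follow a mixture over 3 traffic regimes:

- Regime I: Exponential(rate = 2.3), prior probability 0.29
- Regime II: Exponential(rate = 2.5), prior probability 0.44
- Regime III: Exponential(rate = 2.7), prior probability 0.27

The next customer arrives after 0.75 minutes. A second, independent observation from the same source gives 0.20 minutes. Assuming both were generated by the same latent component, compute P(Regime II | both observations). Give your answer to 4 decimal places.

0.4412

Posterior ∝ prior × likelihood, so P(k | x) ∝ π_k f_k(x); normalise over all components.
Since both observations come from the same component, the likelihood for component k is f_k(x₁)·f_k(x₂).
  L_I = [0.409798] × [1.45195] = 0.595007
  L_II = [0.383387] × [1.51633] = 0.581341
  L_III = [0.356383] × [1.57342] = 0.560741
Unnormalised posteriors:
  π_I·L_I = 0.29 × 0.595007 = 0.172552
  π_II·L_II = 0.44 × 0.581341 = 0.25579
  π_III·L_III = 0.27 × 0.560741 = 0.1514
Normaliser: 0.172552 + 0.25579 + 0.1514 = 0.579742
Responsibility of Regime II: 0.25579 / 0.579742 ≈ 0.4412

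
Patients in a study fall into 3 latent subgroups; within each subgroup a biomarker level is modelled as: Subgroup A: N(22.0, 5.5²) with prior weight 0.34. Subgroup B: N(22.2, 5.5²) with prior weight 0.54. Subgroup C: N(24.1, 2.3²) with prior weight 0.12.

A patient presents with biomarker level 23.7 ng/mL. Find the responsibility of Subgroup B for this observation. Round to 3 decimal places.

Apply Bayes' rule: the posterior for each component is proportional to its prior times its likelihood at x.
Evaluate each component's likelihood at the observed value:
  p_A = 0.0691515
  p_B = 0.0698869
  p_C = 0.17085
Multiply by the mixture weights:
  π_A·p_A = 0.34 × 0.0691515 = 0.0235115
  π_B·p_B = 0.54 × 0.0698869 = 0.0377389
  π_C·p_C = 0.12 × 0.17085 = 0.020502
Sum: 0.0235115 + 0.0377389 + 0.020502 = 0.0817524
Responsibility of Subgroup B: 0.0377389 / 0.0817524 ≈ 0.462

0.462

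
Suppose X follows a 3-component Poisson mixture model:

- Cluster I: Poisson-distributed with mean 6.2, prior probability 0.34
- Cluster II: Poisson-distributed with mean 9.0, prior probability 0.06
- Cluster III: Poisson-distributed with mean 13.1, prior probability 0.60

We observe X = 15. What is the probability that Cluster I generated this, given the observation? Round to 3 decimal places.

0.007

Posterior ∝ prior × likelihood, so P(k | x) ∝ P(Z=k) f_k(x); normalise over all components.
Poisson probabilities:
  f_I = 0.0011933
  f_II = 0.0194307
  f_III = 0.0898074
Unnormalised posteriors:
  P(Z=I)·f_I = 0.34 × 0.0011933 = 0.000405722
  P(Z=II)·f_II = 0.06 × 0.0194307 = 0.00116584
  P(Z=III)·f_III = 0.60 × 0.0898074 = 0.0538844
Denominator: 0.000405722 + 0.00116584 + 0.0538844 = 0.055456
P(Cluster I | the observation) ≈ 0.007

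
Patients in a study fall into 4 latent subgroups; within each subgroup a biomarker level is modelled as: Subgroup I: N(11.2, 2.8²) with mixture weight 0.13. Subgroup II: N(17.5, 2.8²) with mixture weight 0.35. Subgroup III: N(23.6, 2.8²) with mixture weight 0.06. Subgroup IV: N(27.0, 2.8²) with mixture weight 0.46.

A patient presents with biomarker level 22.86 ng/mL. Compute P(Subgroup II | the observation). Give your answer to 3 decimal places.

Apply Bayes' rule: the posterior for each component is proportional to its prior times its likelihood at x.
Component likelihoods at x = 22.86 ng/mL:
  L_I = 2.44423e-05
  L_II = 0.0228044
  L_III = 0.137589
  L_IV = 0.0477563
Multiply by the mixture weights:
  π_I·L_I = 0.13 × 2.44423e-05 = 3.1775e-06
  π_II·L_II = 0.35 × 0.0228044 = 0.00798153
  π_III·L_III = 0.06 × 0.137589 = 0.00825536
  π_IV·L_IV = 0.46 × 0.0477563 = 0.0219679
Evidence: 3.1775e-06 + 0.00798153 + 0.00825536 + 0.0219679 = 0.038208
P(Subgroup II | x) ≈ 0.209

0.209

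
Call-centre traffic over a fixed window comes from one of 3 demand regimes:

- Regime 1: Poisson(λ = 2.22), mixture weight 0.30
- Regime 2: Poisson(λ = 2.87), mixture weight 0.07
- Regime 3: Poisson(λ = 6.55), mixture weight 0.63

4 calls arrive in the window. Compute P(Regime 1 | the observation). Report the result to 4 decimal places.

0.2911

Posterior ∝ prior × likelihood, so P(k | x) ∝ P(Z=k) f_k(x); normalise over all components.
Component likelihoods at x = 4 calls:
  f_1 = e^(−2.22)·2.22^4/4! = 0.109918
  f_2 = e^(−2.87)·2.87^4/4! = 0.160284
  f_3 = e^(−6.55)·6.55^4/4! = 0.109679
Multiply by the mixture weights:
  P(Z=1)·f_1 = 0.30 × 0.109918 = 0.0329753
  P(Z=2)·f_2 = 0.07 × 0.160284 = 0.0112199
  P(Z=3)·f_3 = 0.63 × 0.109679 = 0.069098
Sum: 0.0329753 + 0.0112199 + 0.069098 = 0.113293
So the posterior for Regime 1 is 0.0329753 / 0.113293 ≈ 0.2911.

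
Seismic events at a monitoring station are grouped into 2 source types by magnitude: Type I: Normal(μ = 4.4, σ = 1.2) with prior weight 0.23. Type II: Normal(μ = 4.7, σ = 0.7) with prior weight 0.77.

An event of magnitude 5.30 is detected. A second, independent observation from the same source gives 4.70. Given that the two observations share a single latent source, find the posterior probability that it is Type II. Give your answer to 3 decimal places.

0.903

P(component k | x) = P(Z=k)·f_k(x) / marginal(x), where marginal(x) = Σ_j P(Z=j)·f_j(x).
Since both observations come from the same component, the likelihood for component k is f_k(x₁)·f_k(x₂).
  p_I = [0.250948] × [0.322223] = 0.0808613
  p_II = [0.394707] × [0.569918] = 0.224951
Prior × likelihood for each component:
  P(Z=I)·p_I = 0.23 × 0.0808613 = 0.0185981
  P(Z=II)·p_II = 0.77 × 0.224951 = 0.173212
Evidence: 0.0185981 + 0.173212 = 0.19181
P(Type II | data) = 0.173212 / 0.19181 ≈ 0.903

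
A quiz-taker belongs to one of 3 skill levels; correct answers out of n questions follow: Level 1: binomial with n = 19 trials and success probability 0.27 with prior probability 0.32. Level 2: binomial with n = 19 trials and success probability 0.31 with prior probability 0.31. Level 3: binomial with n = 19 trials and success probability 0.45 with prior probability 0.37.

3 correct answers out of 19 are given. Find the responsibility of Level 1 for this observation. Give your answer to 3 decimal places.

0.605

Apply Bayes' rule: the posterior for each component is proportional to its prior times its likelihood at x.
Evaluate each component's likelihood at the observed value:
  p_1 = 0.124045
  p_2 = 0.0762069
  p_3 = 0.00619105
Weight by the priors:
  π_1·p_1 = 0.32 × 0.124045 = 0.0396945
  π_2·p_2 = 0.31 × 0.0762069 = 0.0236241
  π_3·p_3 = 0.37 × 0.00619105 = 0.00229069
Evidence: 0.0396945 + 0.0236241 + 0.00229069 = 0.0656094
P(Level 1 | x) ≈ 0.605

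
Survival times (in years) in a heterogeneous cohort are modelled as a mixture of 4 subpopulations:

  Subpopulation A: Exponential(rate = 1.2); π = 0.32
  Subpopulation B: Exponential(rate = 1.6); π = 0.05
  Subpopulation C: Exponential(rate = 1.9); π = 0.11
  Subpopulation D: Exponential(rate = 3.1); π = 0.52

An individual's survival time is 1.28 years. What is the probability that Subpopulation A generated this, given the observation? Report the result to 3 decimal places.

P(component k | x) = π_k·f_k(x) / marginal(x), where marginal(x) = Σ_j π_j·f_j(x).
Evaluate each component's likelihood at the observed value:
  p_A = 0.258288
  p_B = 0.206388
  p_C = 0.166936
  p_D = 0.0586248
Unnormalised posteriors:
  π_A·p_A = 0.32 × 0.258288 = 0.0826523
  π_B·p_B = 0.05 × 0.206388 = 0.0103194
  π_C·p_C = 0.11 × 0.166936 = 0.0183629
  π_D·p_D = 0.52 × 0.0586248 = 0.0304849
Denominator: 0.0826523 + 0.0103194 + 0.0183629 + 0.0304849 = 0.14182
Responsibility of Subpopulation A: 0.0826523 / 0.14182 ≈ 0.583

0.583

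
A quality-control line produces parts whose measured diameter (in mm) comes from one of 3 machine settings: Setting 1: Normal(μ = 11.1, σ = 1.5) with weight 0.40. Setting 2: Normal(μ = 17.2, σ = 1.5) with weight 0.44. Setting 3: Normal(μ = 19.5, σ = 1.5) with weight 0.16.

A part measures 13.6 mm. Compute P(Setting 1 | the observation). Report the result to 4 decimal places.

0.8011

Apply Bayes' rule: the posterior for each component is proportional to its prior times its likelihood at x.
Component likelihoods at x = 13.6 mm:
  L_1 = 0.0663181
  L_2 = 0.0149297
  L_3 = 0.000116228
Multiply by the mixture weights:
  w_1·L_1 = 0.40 × 0.0663181 = 0.0265272
  w_2·L_2 = 0.44 × 0.0149297 = 0.00656906
  w_3·L_3 = 0.16 × 0.000116228 = 1.85964e-05
Marginal: 0.0265272 + 0.00656906 + 1.85964e-05 = 0.0331149
So the posterior for Setting 1 is 0.0265272 / 0.0331149 ≈ 0.8011.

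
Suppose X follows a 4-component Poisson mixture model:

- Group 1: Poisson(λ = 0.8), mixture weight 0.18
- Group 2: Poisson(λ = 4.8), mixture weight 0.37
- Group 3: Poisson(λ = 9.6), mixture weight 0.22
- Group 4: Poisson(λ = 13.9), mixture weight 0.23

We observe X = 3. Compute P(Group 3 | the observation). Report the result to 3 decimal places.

Apply Bayes' rule: the posterior for each component is proportional to its prior times its likelihood at x.
Component likelihoods at x = 3:
  f_1 = e^(−0.8)·0.8^3/3! = 0.0383427
  f_2 = e^(−4.8)·4.8^3/3! = 0.151691
  f_3 = e^(−9.6)·9.6^3/3! = 0.00998701
  f_4 = e^(−13.9)·13.9^3/3! = 0.000411339
Weight by the priors:
  π_1·f_1 = 0.18 × 0.0383427 = 0.00690169
  π_2·f_2 = 0.37 × 0.151691 = 0.0561256
  π_3·f_3 = 0.22 × 0.00998701 = 0.00219714
  π_4·f_4 = 0.23 × 0.000411339 = 9.4608e-05
Sum: 0.00690169 + 0.0561256 + 0.00219714 + 9.4608e-05 = 0.065319
So the posterior for Group 3 is 0.00219714 / 0.065319 ≈ 0.034.

0.034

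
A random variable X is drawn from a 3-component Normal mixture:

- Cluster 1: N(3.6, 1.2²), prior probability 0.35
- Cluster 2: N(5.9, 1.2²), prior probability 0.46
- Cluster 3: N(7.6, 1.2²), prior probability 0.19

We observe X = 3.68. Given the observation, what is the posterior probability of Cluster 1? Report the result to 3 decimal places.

The responsibility of component k is π_k f_k(x) divided by Σ_j π_j f_j(x).
Evaluate each component's likelihood at the observed value:
  L_1 = 0.331714
  L_2 = 0.0600541
  L_3 = 0.0016015
Multiply by the mixture weights:
  π_1·L_1 = 0.35 × 0.331714 = 0.1161
  π_2·L_2 = 0.46 × 0.0600541 = 0.0276249
  π_3·L_3 = 0.19 × 0.0016015 = 0.000304285
Evidence: 0.1161 + 0.0276249 + 0.000304285 = 0.144029
P(Cluster 1 | x) = 0.1161 / 0.144029 ≈ 0.806

0.806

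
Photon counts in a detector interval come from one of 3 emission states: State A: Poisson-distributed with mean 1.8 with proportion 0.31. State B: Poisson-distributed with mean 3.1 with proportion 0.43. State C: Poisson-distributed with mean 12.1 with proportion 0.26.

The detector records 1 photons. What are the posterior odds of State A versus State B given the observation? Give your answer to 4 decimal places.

The posterior odds equal the prior odds times the likelihood ratio: (π_i/π_j)·(f_i(x)/f_j(x)).
Poisson probabilities:
  p_A = 0.297538
  p_B = 0.139653
  p_C = 6.72701e-05
Odds = (0.31/0.43) × (0.297538/0.139653) = 0.72093 × 2.13056 ≈ 1.5360

1.5360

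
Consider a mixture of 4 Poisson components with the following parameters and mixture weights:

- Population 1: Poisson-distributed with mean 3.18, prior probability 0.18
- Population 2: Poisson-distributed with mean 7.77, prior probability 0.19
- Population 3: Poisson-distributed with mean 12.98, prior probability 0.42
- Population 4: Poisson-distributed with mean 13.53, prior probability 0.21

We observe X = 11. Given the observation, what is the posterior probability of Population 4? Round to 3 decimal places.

0.260

Posterior ∝ prior × likelihood, so P(k | x) ∝ π_k f_k(x); normalise over all components.
Evaluate each component's likelihood at the observed value:
  f_1 = 0.000350337
  f_2 = 0.0659185
  f_3 = 0.101794
  f_4 = 0.0927077
Prior × likelihood for each component:
  π_1·f_1 = 0.18 × 0.000350337 = 6.30607e-05
  π_2·f_2 = 0.19 × 0.0659185 = 0.0125245
  π_3·f_3 = 0.42 × 0.101794 = 0.0427536
  π_4·f_4 = 0.21 × 0.0927077 = 0.0194686
Denominator: 6.30607e-05 + 0.0125245 + 0.0427536 + 0.0194686 = 0.0748098
So the posterior for Population 4 is 0.0194686 / 0.0748098 ≈ 0.260.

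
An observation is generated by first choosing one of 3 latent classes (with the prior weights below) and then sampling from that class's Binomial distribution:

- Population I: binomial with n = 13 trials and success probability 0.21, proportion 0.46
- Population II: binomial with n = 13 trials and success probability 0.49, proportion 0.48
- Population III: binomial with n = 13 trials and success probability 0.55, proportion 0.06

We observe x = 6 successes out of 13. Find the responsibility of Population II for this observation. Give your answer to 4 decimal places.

0.8122

P(component k | x) = w_k·f_k(x) / marginal(x), where marginal(x) = Σ_j w_j·f_j(x).
Evaluate each component's likelihood at the observed value:
  L_I = C(13,6)·0.21^6·0.79^7 = 1716·8.57661e-05·0.192039 = 0.0282633
  L_II = C(13,6)·0.49^6·0.51^7 = 1716·0.0138413·0.00897411 = 0.21315
  L_III = C(13,6)·0.55^6·0.45^7 = 1716·0.0276806·0.00373669 = 0.177493
Prior × likelihood for each component:
  w_I·L_I = 0.46 × 0.0282633 = 0.0130011
  w_II·L_II = 0.48 × 0.21315 = 0.102312
  w_III·L_III = 0.06 × 0.177493 = 0.0106496
Sum: 0.0130011 + 0.102312 + 0.0106496 = 0.125963
P(Population II | the observation) = 0.102312 / 0.125963 ≈ 0.8122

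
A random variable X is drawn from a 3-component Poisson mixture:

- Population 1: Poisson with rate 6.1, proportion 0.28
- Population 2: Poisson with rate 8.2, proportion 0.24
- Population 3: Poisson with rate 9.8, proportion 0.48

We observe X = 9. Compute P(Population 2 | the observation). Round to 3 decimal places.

0.272

The responsibility of component k is w_k f_k(x) divided by Σ_j w_j f_j(x).
Evaluate each component's likelihood at the observed value:
  L_1 = e^(−6.1)·6.1^9/9! = 0.0722785
  L_2 = e^(−8.2)·8.2^9/9! = 0.126866
  L_3 = e^(−9.8)·9.8^9/9! = 0.127405
Prior × likelihood for each component:
  w_1·L_1 = 0.28 × 0.0722785 = 0.020238
  w_2·L_2 = 0.24 × 0.126866 = 0.030448
  w_3·L_3 = 0.48 × 0.127405 = 0.0611543
Marginal: 0.020238 + 0.030448 + 0.0611543 = 0.11184
Responsibility of Population 2: 0.030448 / 0.11184 ≈ 0.272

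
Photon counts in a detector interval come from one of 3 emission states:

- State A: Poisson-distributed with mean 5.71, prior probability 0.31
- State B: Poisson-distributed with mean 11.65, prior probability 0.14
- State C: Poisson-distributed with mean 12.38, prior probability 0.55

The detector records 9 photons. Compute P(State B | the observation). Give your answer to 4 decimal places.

0.1772

Posterior ∝ prior × likelihood, so P(k | x) ∝ π_k f_k(x); normalise over all components.
Component likelihoods at x = 9 photons:
  p_A = 0.0589034
  p_B = 0.0949816
  p_C = 0.0790965
Unnormalised posteriors:
  π_A·p_A = 0.31 × 0.0589034 = 0.0182601
  π_B·p_B = 0.14 × 0.0949816 = 0.0132974
  π_C·p_C = 0.55 × 0.0790965 = 0.0435031
Normaliser: 0.0182601 + 0.0132974 + 0.0435031 = 0.0750605
P(State B | data) = 0.0132974 / 0.0750605 ≈ 0.1772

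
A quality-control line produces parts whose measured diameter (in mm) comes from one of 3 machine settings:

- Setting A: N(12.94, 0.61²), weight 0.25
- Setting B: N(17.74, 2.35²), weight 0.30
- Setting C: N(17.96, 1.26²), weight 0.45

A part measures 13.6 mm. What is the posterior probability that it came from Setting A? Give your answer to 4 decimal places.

0.8909

Apply Bayes' rule: the posterior for each component is proportional to its prior times its likelihood at x.
Component likelihoods at x = 13.6 mm:
  f_A = 0.36423
  f_B = 0.0359671
  f_C = 0.000795175
Weight by the priors:
  π_A·f_A = 0.25 × 0.36423 = 0.0910576
  π_B·f_B = 0.30 × 0.0359671 = 0.0107901
  π_C·f_C = 0.45 × 0.000795175 = 0.000357829
Marginal: 0.0910576 + 0.0107901 + 0.000357829 = 0.102206
P(Setting A | 13.6 mm) = 0.0910576 / 0.102206 ≈ 0.8909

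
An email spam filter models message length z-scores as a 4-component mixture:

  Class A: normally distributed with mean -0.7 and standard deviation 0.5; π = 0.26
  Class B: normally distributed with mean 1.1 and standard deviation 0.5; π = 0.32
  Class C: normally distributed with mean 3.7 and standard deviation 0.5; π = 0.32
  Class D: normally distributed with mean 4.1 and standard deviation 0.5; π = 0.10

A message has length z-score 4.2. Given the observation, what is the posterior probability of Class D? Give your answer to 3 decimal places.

P(component k | x) = P(Z=k)·f_k(x) / marginal(x), where marginal(x) = Σ_j P(Z=j)·f_j(x).
Evaluate each component's likelihood at the observed value:
  f_A = 1.1146e-21
  f_B = 3.58757e-09
  f_C = 0.483941
  f_D = 0.782085
Unnormalised posteriors:
  P(Z=A)·f_A = 0.26 × 1.1146e-21 = 2.89796e-22
  P(Z=B)·f_B = 0.32 × 3.58757e-09 = 1.14802e-09
  P(Z=C)·f_C = 0.32 × 0.483941 = 0.154861
  P(Z=D)·f_D = 0.10 × 0.782085 = 0.0782085
Marginal: 2.89796e-22 + 1.14802e-09 + 0.154861 + 0.0782085 = 0.23307
P(Class D | data) ≈ 0.336

0.336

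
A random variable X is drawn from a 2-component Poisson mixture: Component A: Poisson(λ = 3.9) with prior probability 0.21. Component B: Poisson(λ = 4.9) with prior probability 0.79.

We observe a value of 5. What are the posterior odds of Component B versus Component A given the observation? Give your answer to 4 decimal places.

4.3328

Posterior odds = (P(Z=i) f_i(x)) / (P(Z=j) f_j(x)); the normalising sum cancels.
Evaluate each component's likelihood at the observed value:
  L_A = e^(−3.9)·3.9^5/5! = 0.152193
  L_B = e^(−4.9)·4.9^5/5! = 0.17529
Posterior odds = (P(Z=B)·L_B) / (P(Z=A)·L_A) = (0.79·0.17529) / (0.21·0.152193) = 0.138479 / 0.0319604 ≈ 4.3328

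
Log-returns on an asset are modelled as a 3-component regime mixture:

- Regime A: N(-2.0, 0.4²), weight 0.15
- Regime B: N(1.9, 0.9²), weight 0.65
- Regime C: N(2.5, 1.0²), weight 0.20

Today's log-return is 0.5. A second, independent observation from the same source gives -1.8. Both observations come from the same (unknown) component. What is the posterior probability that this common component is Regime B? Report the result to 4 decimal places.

The responsibility of component k is P(Z=k) f_k(x) divided by Σ_j P(Z=j) f_j(x).
Since both observations come from the same component, the likelihood for component k is f_k(x₁)·f_k(x₂).
  L_A = [3.285e-09] × [0.880163] = 2.89134e-09
  L_B = [0.132198] × [9.4757e-05] = 1.25267e-05
  L_C = [0.053991] × [3.85352e-05] = 2.08055e-06
Multiply by the mixture weights:
  P(Z=A)·L_A = 0.15 × 2.89134e-09 = 4.33701e-10
  P(Z=B)·L_B = 0.65 × 1.25267e-05 = 8.14234e-06
  P(Z=C)·L_C = 0.20 × 2.08055e-06 = 4.16111e-07
Sum: 4.33701e-10 + 8.14234e-06 + 4.16111e-07 = 8.55889e-06
P(Regime B | data) = 8.14234e-06 / 8.55889e-06 ≈ 0.9513

0.9513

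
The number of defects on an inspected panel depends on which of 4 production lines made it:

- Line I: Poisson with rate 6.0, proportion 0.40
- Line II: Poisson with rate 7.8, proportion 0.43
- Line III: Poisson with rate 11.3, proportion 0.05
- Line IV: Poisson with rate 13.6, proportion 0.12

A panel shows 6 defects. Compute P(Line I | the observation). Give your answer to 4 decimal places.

0.5247

P(component k | x) = P(Z=k)·f_k(x) / marginal(x), where marginal(x) = Σ_j P(Z=j)·f_j(x).
Evaluate each component's likelihood at the observed value:
  p_I = e^(−6.0)·6.0^6/6! = 0.160623
  p_II = e^(−7.8)·7.8^6/6! = 0.128156
  p_III = e^(−11.3)·11.3^6/6! = 0.0357775
  p_IV = e^(−13.6)·13.6^6/6! = 0.0109017
Unnormalised posteriors:
  P(Z=I)·p_I = 0.40 × 0.160623 = 0.0642493
  P(Z=II)·p_II = 0.43 × 0.128156 = 0.055107
  P(Z=III)·p_III = 0.05 × 0.0357775 = 0.00178888
  P(Z=IV)·p_IV = 0.12 × 0.0109017 = 0.00130821
Normaliser: 0.0642493 + 0.055107 + 0.00178888 + 0.00130821 = 0.122453
P(Line I | 6 defects) = 0.0642493 / 0.122453 ≈ 0.5247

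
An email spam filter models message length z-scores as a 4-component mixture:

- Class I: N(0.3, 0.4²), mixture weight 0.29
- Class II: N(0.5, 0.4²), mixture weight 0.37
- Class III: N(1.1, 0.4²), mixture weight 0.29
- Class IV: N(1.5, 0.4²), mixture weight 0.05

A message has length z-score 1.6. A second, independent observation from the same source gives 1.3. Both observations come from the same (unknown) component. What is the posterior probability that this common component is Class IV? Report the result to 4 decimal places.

By Bayes' theorem, P(k | x) = w_k f_k(x) / Σ_j w_j f_j(x).
Since both observations come from the same component, the likelihood for component k is f_k(x₁)·f_k(x₂).
  L_I = [0.00507262] × [0.0438208] = 0.000222286
  L_II = [0.0227339] × [0.134977] = 0.00306856
  L_III = [0.456623] × [0.880163] = 0.401903
  L_IV = [0.96667] × [0.880163] = 0.850828
Multiply by the mixture weights:
  w_I·L_I = 0.29 × 0.000222286 = 6.44629e-05
  w_II·L_II = 0.37 × 0.00306856 = 0.00113537
  w_III·L_III = 0.29 × 0.401903 = 0.116552
  w_IV·L_IV = 0.05 × 0.850828 = 0.0425414
Denominator: 6.44629e-05 + 0.00113537 + 0.116552 + 0.0425414 = 0.160293
P(Class IV | data) = 0.0425414 / 0.160293 ≈ 0.2654

0.2654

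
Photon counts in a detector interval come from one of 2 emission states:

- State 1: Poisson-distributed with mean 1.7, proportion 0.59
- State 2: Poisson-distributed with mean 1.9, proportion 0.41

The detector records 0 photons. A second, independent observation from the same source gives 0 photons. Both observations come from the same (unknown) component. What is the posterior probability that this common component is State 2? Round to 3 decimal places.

Posterior ∝ prior × likelihood, so P(k | x) ∝ π_k f_k(x); normalise over all components.
Since both observations come from the same component, the likelihood for component k is f_k(x₁)·f_k(x₂).
  p_1 = [e^(−1.7)·1.7^0/0! = 0.182684] × [0.182684] = 0.0333733
  p_2 = [e^(−1.9)·1.9^0/0! = 0.149569] × [0.149569] = 0.0223708
Unnormalised posteriors:
  π_1·p_1 = 0.59 × 0.0333733 = 0.0196902
  π_2·p_2 = 0.41 × 0.0223708 = 0.00917202
Normaliser: 0.0196902 + 0.00917202 = 0.0288622
P(State 2 | x) = 0.00917202 / 0.0288622 ≈ 0.318

0.318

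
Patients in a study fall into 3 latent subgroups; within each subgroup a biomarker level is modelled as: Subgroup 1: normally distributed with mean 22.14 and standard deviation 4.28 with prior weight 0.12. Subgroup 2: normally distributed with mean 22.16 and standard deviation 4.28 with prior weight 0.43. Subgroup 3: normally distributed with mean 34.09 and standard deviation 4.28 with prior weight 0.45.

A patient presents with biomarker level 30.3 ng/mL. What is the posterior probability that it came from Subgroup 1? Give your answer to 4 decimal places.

0.0495

P(component k | x) = w_k·f_k(x) / marginal(x), where marginal(x) = Σ_j w_j·f_j(x).
Normal densities:
  f_1 = (1/(4.28·√(2π)))·exp(−(30.3−22.14)²/(2·4.28²)) = 0.093211·exp(-1.81745) = 0.0151411
  f_2 = (1/(4.28·√(2π)))·exp(−(30.3−22.16)²/(2·4.28²)) = 0.093211·exp(-1.80855) = 0.0152764
  f_3 = (1/(4.28·√(2π)))·exp(−(30.3−34.09)²/(2·4.28²)) = 0.093211·exp(-0.39207) = 0.0629787
Weight by the priors:
  w_1·f_1 = 0.12 × 0.0151411 = 0.00181693
  w_2·f_2 = 0.43 × 0.0152764 = 0.00656886
  w_3·f_3 = 0.45 × 0.0629787 = 0.0283404
Normaliser: 0.00181693 + 0.00656886 + 0.0283404 = 0.0367262
Responsibility of Subgroup 1: 0.00181693 / 0.0367262 ≈ 0.0495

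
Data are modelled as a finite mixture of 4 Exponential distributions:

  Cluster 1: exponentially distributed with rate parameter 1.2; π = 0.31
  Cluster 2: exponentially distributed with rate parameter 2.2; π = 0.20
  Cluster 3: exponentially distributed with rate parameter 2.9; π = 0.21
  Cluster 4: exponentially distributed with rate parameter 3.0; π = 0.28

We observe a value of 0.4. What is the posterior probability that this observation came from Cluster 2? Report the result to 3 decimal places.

Apply Bayes' rule: the posterior for each component is proportional to its prior times its likelihood at x.
Component likelihoods at x = 0.4:
  L_1 = 0.74254
  L_2 = 0.912522
  L_3 = 0.90911
  L_4 = 0.903583
Prior × likelihood for each component:
  w_1·L_1 = 0.31 × 0.74254 = 0.230187
  w_2·L_2 = 0.20 × 0.912522 = 0.182504
  w_3·L_3 = 0.21 × 0.90911 = 0.190913
  w_4·L_4 = 0.28 × 0.903583 = 0.253003
Sum: 0.230187 + 0.182504 + 0.190913 + 0.253003 = 0.856608
P(Cluster 2 | the observation) = 0.182504 / 0.856608 ≈ 0.213

0.213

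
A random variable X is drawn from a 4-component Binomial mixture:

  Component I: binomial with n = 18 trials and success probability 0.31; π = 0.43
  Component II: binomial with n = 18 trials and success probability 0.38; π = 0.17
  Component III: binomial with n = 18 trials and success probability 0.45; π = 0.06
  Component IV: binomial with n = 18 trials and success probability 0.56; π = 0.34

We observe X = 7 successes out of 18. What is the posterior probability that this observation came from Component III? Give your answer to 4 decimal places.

0.0776

By Bayes' theorem, P(k | x) = π_k f_k(x) / Σ_j π_j f_j(x).
Evaluate each component's likelihood at the observed value:
  L_I = 0.147784
  L_II = 0.189474
  L_III = 0.165665
  L_IV = 0.0657734
Unnormalised posteriors:
  π_I·L_I = 0.43 × 0.147784 = 0.063547
  π_II·L_II = 0.17 × 0.189474 = 0.0322105
  π_III·L_III = 0.06 × 0.165665 = 0.00993993
  π_IV·L_IV = 0.34 × 0.0657734 = 0.022363
Marginal: 0.063547 + 0.0322105 + 0.00993993 + 0.022363 = 0.12806
So the posterior for Component III is 0.00993993 / 0.12806 ≈ 0.0776.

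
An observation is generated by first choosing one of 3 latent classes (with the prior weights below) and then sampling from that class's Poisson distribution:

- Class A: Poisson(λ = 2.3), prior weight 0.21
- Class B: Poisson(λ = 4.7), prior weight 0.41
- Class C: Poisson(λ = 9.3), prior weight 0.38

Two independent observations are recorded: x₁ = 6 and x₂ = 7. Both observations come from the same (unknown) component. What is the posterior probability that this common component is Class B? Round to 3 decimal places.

0.598

P(component k | x) = P(Z=k)·f_k(x) / marginal(x), where marginal(x) = Σ_j P(Z=j)·f_j(x).
Since both observations come from the same component, the likelihood for component k is f_k(x₁)·f_k(x₂).
  p_A = [0.0206138] × [0.00677309] = 0.000139619
  p_B = [0.136167] × [0.0914261] = 0.0124492
  p_C = [0.0821536] × [0.109147] = 0.00896681
Prior × likelihood for each component:
  P(Z=A)·p_A = 0.21 × 0.000139619 = 2.932e-05
  P(Z=B)·p_B = 0.41 × 0.0124492 = 0.00510417
  P(Z=C)·p_C = 0.38 × 0.00896681 = 0.00340739
Evidence: 2.932e-05 + 0.00510417 + 0.00340739 = 0.00854087
Responsibility of Class B: 0.00510417 / 0.00854087 ≈ 0.598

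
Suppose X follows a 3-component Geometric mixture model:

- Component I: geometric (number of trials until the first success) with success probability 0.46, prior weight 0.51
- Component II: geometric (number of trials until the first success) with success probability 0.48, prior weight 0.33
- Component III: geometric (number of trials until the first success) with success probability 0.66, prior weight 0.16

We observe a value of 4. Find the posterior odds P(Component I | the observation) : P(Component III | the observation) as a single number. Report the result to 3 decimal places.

8.900

Posterior odds = (w_i f_i(x)) / (w_j f_j(x)); the normalising sum cancels.
Component likelihoods at x = 4:
  L_I = 0.46·(1−0.46)^3 = 0.46·0.157464 = 0.0724334
  L_II = 0.48·(1−0.48)^3 = 0.48·0.140608 = 0.0674918
  L_III = 0.66·(1−0.66)^3 = 0.66·0.039304 = 0.0259406
Posterior odds = (w_I·L_I) / (w_III·L_III) = (0.51·0.0724334) / (0.16·0.0259406) = 0.0369411 / 0.0041505 ≈ 8.900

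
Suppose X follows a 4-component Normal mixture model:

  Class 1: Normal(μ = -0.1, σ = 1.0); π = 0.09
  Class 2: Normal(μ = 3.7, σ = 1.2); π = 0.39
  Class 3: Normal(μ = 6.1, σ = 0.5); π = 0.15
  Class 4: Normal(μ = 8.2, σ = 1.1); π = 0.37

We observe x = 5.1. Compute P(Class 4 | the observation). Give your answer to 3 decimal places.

The responsibility of component k is π_k f_k(x) divided by Σ_j π_j f_j(x).
Normal densities:
  p_1 = 5.36104e-07
  p_2 = 0.168332
  p_3 = 0.107982
  p_4 = 0.00683757
Prior × likelihood for each component:
  π_1·p_1 = 0.09 × 5.36104e-07 = 4.82493e-08
  π_2·p_2 = 0.39 × 0.168332 = 0.0656496
  π_3·p_3 = 0.15 × 0.107982 = 0.0161973
  π_4·p_4 = 0.37 × 0.00683757 = 0.0025299
Normaliser: 4.82493e-08 + 0.0656496 + 0.0161973 + 0.0025299 = 0.0843768
Responsibility of Class 4: 0.0025299 / 0.0843768 ≈ 0.030

0.030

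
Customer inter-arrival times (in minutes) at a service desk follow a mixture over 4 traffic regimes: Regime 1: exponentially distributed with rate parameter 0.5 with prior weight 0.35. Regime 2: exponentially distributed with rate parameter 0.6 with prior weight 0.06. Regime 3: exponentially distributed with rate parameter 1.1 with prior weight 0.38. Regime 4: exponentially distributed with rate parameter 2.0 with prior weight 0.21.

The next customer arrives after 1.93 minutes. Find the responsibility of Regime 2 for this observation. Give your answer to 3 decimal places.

0.083

P(component k | x) = P(Z=k)·f_k(x) / marginal(x), where marginal(x) = Σ_j P(Z=j)·f_j(x).
Exponential densities:
  f_1 = 0.190492
  f_2 = 0.188468
  f_3 = 0.131639
  f_4 = 0.042136
Prior × likelihood for each component:
  P(Z=1)·f_1 = 0.35 × 0.190492 = 0.0666721
  P(Z=2)·f_2 = 0.06 × 0.188468 = 0.0113081
  P(Z=3)·f_3 = 0.38 × 0.131639 = 0.0500229
  P(Z=4)·f_4 = 0.21 × 0.042136 = 0.00884856
Denominator: 0.0666721 + 0.0113081 + 0.0500229 + 0.00884856 = 0.136852
P(Regime 2 | the observation) = 0.0113081 / 0.136852 ≈ 0.083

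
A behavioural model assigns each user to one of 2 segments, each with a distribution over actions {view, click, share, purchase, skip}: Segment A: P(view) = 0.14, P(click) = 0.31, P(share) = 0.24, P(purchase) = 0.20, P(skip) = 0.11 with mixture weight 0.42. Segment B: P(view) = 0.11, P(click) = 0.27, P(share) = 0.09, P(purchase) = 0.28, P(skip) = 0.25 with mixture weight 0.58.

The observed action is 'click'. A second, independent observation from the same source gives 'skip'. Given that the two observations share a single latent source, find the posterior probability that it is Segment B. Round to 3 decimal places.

P(component k | x) = P(Z=k)·f_k(x) / marginal(x), where marginal(x) = Σ_j P(Z=j)·f_j(x).
Since both observations come from the same component, the likelihood for component k is f_k(x₁)·f_k(x₂).
  f_A = [0.31] × [0.11] = 0.0341
  f_B = [0.27] × [0.25] = 0.0675
Prior × likelihood for each component:
  P(Z=A)·f_A = 0.42 × 0.0341 = 0.014322
  P(Z=B)·f_B = 0.58 × 0.0675 = 0.03915
Evidence: 0.014322 + 0.03915 = 0.053472
So the posterior for Segment B is 0.03915 / 0.053472 ≈ 0.732.

0.732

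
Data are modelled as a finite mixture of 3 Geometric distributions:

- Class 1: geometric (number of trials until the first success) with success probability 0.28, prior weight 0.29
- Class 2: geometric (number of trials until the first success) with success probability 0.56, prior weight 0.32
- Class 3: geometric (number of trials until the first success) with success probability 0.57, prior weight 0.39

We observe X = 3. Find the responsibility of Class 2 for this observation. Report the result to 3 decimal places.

0.294

P(component k | x) = P(Z=k)·f_k(x) / marginal(x), where marginal(x) = Σ_j P(Z=j)·f_j(x).
Component likelihoods at x = 3:
  L_1 = 0.28·(1−0.28)^2 = 0.28·0.5184 = 0.145152
  L_2 = 0.56·(1−0.56)^2 = 0.56·0.1936 = 0.108416
  L_3 = 0.57·(1−0.57)^2 = 0.57·0.1849 = 0.105393
Weight by the priors:
  P(Z=1)·L_1 = 0.29 × 0.145152 = 0.0420941
  P(Z=2)·L_2 = 0.32 × 0.108416 = 0.0346931
  P(Z=3)·L_3 = 0.39 × 0.105393 = 0.0411033
Evidence: 0.0420941 + 0.0346931 + 0.0411033 = 0.11789
P(Class 2 | the observation) = 0.0346931 / 0.11789 ≈ 0.294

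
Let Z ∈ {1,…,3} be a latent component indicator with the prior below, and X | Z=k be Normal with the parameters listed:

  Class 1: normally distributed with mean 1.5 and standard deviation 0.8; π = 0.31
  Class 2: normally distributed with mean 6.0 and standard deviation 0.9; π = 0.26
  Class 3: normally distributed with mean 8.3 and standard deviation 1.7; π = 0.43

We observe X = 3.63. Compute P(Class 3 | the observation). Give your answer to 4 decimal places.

Posterior ∝ prior × likelihood, so P(k | x) ∝ π_k f_k(x); normalise over all components.
Evaluate each component's likelihood at the observed value:
  f_1 = 0.014404
  f_2 = 0.0138316
  f_3 = 0.00539257
Prior × likelihood for each component:
  π_1·f_1 = 0.31 × 0.014404 = 0.00446525
  π_2·f_2 = 0.26 × 0.0138316 = 0.00359621
  π_3·f_3 = 0.43 × 0.00539257 = 0.00231881
Normaliser: 0.00446525 + 0.00359621 + 0.00231881 = 0.0103803
Responsibility of Class 3: 0.00231881 / 0.0103803 ≈ 0.2234

0.2234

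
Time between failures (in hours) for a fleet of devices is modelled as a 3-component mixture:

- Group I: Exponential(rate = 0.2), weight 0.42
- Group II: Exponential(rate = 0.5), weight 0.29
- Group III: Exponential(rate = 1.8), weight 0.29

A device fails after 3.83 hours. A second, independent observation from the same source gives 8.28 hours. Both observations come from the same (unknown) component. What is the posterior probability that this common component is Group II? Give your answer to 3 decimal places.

The responsibility of component k is π_k f_k(x) divided by Σ_j π_j f_j(x).
Since both observations come from the same component, the likelihood for component k is f_k(x₁)·f_k(x₂).
  p_I = [0.0929738] × [0.0381802] = 0.00354976
  p_II = [0.0736709] × [0.00796143] = 0.000586526
  p_III = [0.00182493] × [6.06105e-07] = 1.1061e-09
Unnormalised posteriors:
  π_I·p_I = 0.42 × 0.00354976 = 0.0014909
  π_II·p_II = 0.29 × 0.000586526 = 0.000170092
  π_III·p_III = 0.29 × 1.1061e-09 = 3.20769e-10
Evidence: 0.0014909 + 0.000170092 + 3.20769e-10 = 0.00166099
Responsibility of Group II: 0.000170092 / 0.00166099 ≈ 0.102

0.102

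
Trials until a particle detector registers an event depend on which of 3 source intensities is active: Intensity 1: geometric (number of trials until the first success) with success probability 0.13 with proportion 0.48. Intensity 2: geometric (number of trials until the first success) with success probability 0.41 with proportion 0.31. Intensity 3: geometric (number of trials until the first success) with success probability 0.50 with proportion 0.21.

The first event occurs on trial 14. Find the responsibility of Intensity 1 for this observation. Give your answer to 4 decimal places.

P(component k | x) = P(Z=k)·f_k(x) / marginal(x), where marginal(x) = Σ_j P(Z=j)·f_j(x).
Evaluate each component's likelihood at the observed value:
  p_1 = 0.13·(1−0.13)^13 = 0.13·0.163588 = 0.0212664
  p_2 = 0.41·(1−0.41)^13 = 0.41·0.00104973 = 0.000430388
  p_3 = 0.50·(1−0.50)^13 = 0.50·0.00012207 = 6.10352e-05
Multiply by the mixture weights:
  P(Z=1)·p_1 = 0.48 × 0.0212664 = 0.0102079
  P(Z=2)·p_2 = 0.31 × 0.000430388 = 0.00013342
  P(Z=3)·p_3 = 0.21 × 6.10352e-05 = 1.28174e-05
Sum: 0.0102079 + 0.00013342 + 1.28174e-05 = 0.0103541
So the posterior for Intensity 1 is 0.0102079 / 0.0103541 ≈ 0.9859.

0.9859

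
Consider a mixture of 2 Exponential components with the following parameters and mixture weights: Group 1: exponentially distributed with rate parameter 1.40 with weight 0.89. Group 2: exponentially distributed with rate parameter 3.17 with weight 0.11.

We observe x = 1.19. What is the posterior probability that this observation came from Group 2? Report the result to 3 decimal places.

The responsibility of component k is w_k f_k(x) divided by Σ_j w_j f_j(x).
Exponential densities:
  L_1 = 1.40·e^(−1.40·1.19) = 1.40·e^(−1.6660) = 0.264602
  L_2 = 3.17·e^(−3.17·1.19) = 3.17·e^(−3.7723) = 0.0729072
Unnormalised posteriors:
  w_1·L_1 = 0.89 × 0.264602 = 0.235496
  w_2·L_2 = 0.11 × 0.0729072 = 0.00801979
Sum: 0.235496 + 0.00801979 = 0.243516
P(Group 2 | x) = 0.00801979 / 0.243516 ≈ 0.033

0.033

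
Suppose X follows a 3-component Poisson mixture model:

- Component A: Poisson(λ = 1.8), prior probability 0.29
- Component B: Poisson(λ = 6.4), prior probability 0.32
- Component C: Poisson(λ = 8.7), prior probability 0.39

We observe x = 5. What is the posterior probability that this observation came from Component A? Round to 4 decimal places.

Posterior ∝ prior × likelihood, so P(k | x) ∝ w_k f_k(x); normalise over all components.
Component likelihoods at x = 5:
  p_A = e^(−1.8)·1.8^5/5! = 0.0260286
  p_B = e^(−6.4)·6.4^5/5! = 0.148674
  p_C = e^(−8.7)·8.7^5/5! = 0.0691915
Prior × likelihood for each component:
  w_A·p_A = 0.29 × 0.0260286 = 0.0075483
  w_B·p_B = 0.32 × 0.148674 = 0.0475756
  w_C·p_C = 0.39 × 0.0691915 = 0.0269847
Evidence: 0.0075483 + 0.0475756 + 0.0269847 = 0.0821086
P(Component A | the observation) ≈ 0.0919

0.0919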